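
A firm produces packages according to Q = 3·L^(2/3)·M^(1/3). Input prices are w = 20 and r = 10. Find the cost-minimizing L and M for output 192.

Cost minimization requires the marginal rate of technical substitution to equal the input-price ratio: MP_L/MP_M = w/r.
Here MP_L/MP_M = (2/3)·(M/L)/(1/3) = 2·(M/L). Setting this equal to 20/10 = 2 gives M = L.
Substituting into Q = 192: 3·L^(2/3)·(L)^(1/3) = 192.
Solving, L = 64 and M = 64.

L* = 64, M* = 64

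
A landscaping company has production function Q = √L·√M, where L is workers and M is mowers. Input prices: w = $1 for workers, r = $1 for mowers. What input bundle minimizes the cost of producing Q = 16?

Cost minimization requires the marginal rate of technical substitution to equal the input-price ratio: MP_L/MP_M = w/r.
Here MP_L/MP_M = (1/2)·(M/L)/(1/2) = (M/L). Setting this equal to 1/1 = 1 gives M = L.
Substituting into Q = 16: L^(1/2)·(L)^(1/2) = 16.
Solving, L = 16 and M = 16.

L* = 16, M* = 16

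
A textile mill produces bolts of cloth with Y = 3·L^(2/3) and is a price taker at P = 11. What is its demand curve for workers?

L(w) = 10648/w³

MP_L = (2/3)·3·L^(-1/3) = 2·L^(-1/3).
Setting P·MP_L = w: 22·L^(-1/3) = w.
Solving for L: L^(-1/3) = w/22, so L = (22/w)^(3).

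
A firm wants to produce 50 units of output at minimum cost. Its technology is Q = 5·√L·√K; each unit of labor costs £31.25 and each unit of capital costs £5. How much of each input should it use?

Cost minimization requires the marginal rate of technical substitution to equal the input-price ratio: MP_L/MP_K = w/r.
Here MP_L/MP_K = (1/2)·(K/L)/(1/2) = (K/L). Setting this equal to 31.25/5 = 6.25 gives K = 6.25L.
Substituting into Q = 50: 5·L^(1/2)·(6.25L)^(1/2) = 50.
Solving, L = 4 and K = 25.

L* = 4, K* = 25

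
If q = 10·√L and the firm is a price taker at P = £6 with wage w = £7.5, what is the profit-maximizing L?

L* = 16

MP_L = (1/2)·10·L^(-1/2) = 5·L^(-1/2).
Profit maximization for a price taker requires P·MP_L = w: 6·5·L^(-1/2) = 7.5.
So L^(-1/2) = 0.25, which gives L = 16.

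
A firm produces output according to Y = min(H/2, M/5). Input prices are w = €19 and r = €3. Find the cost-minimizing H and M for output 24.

H* = 48, M* = 120

With a fixed-proportions technology, the cost-minimizing bundle uses no slack in either input: H/2 = M/5 = Y.
So H = 2·24 = 48 and M = 5·24 = 120.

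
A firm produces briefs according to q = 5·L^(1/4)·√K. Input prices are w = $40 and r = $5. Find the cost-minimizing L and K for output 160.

L* = 16, K* = 256

Cost minimization requires the marginal rate of technical substitution to equal the input-price ratio: MP_L/MP_K = w/r.
Here MP_L/MP_K = (1/4)·(K/L)/(1/2) = 0.5·(K/L). Setting this equal to 40/5 = 8 gives K = 16L.
Substituting into q = 160: 5·L^(1/4)·(16L)^(1/2) = 160.
Solving, L = 16 and K = 256.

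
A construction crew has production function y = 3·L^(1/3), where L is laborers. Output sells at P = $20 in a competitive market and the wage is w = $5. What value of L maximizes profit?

L* = 8

MP_L = (1/3)·3·L^(-2/3) = L^(-2/3).
Profit maximization for a price taker requires P·MP_L = w: 20·L^(-2/3) = 5.
So L^(-2/3) = 0.25, which gives L = 8.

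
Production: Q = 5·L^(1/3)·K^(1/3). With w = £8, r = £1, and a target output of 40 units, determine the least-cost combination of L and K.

L* = 8, K* = 64

Cost minimization requires the marginal rate of technical substitution to equal the input-price ratio: MP_L/MP_K = w/r.
Here MP_L/MP_K = (1/3)·(K/L)/(1/3) = (K/L). Setting this equal to 8/1 = 8 gives K = 8L.
Substituting into Q = 40: 5·L^(1/3)·(8L)^(1/3) = 40.
Solving, L = 8 and K = 64.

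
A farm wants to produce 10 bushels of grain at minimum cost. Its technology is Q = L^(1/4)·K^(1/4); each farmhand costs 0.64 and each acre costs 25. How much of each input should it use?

L* = 625, K* = 16

Cost minimization requires the marginal rate of technical substitution to equal the input-price ratio: MP_L/MP_K = w/r.
Here MP_L/MP_K = (1/4)·(K/L)/(1/4) = (K/L). Setting this equal to 0.64/25 = 0.0256 gives K = 0.0256L.
Substituting into Q = 10: L^(1/4)·(0.0256L)^(1/4) = 10.
Solving, L = 625 and K = 16.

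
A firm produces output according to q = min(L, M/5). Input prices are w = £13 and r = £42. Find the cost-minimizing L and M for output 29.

With a fixed-proportions technology, the cost-minimizing bundle uses no slack in either input: L = M/5 = q.
So L = 29 and M = 5·29 = 145.

L* = 29, M* = 145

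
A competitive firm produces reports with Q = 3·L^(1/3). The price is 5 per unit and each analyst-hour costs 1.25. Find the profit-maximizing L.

MP_L = (1/3)·3·L^(-2/3) = L^(-2/3).
Profit maximization for a price taker requires P·MP_L = w: 5·L^(-2/3) = 1.25.
So L^(-2/3) = 0.25, which gives L = 8.

L* = 8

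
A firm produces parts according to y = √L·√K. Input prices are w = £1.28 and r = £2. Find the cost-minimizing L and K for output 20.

L* = 25, K* = 16

Cost minimization requires the marginal rate of technical substitution to equal the input-price ratio: MP_L/MP_K = w/r.
Here MP_L/MP_K = (1/2)·(K/L)/(1/2) = (K/L). Setting this equal to 1.28/2 = 0.64 gives K = 0.64L.
Substituting into y = 20: L^(1/2)·(0.64L)^(1/2) = 20.
Solving, L = 25 and K = 16.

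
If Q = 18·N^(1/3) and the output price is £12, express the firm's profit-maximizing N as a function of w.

MP_N = (1/3)·18·N^(-2/3) = 6·N^(-2/3).
Setting P·MP_N = w: 72·N^(-2/3) = w.
Solving for N: N^(-2/3) = w/72, so N = (72/w)^(3/2).

N(w) = (72/w)^(3/2)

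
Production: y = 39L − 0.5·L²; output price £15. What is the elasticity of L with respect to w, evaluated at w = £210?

ε = -0.56

From P·MP_L = w with MP_L = 39 − L, labor demand is L(w) = 39 − w/15.
dL/dw = −1/(15) = -1/15.
At w = 210, L = 25, so ε = (dL/dw)·(w/L) = (-1/15)·(210/25) = -0.56.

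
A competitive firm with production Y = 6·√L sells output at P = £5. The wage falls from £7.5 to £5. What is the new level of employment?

From P·MP_L = w with MP_L = 3·L^(-1/2), the labor demand is L(w) = (15/w)^(2).
At w = 7.5: L = 4. At w = 5: L = 9.

L* = 9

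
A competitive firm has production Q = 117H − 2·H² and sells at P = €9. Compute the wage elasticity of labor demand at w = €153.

ε = -0.17

From P·MP_H = w with MP_H = 117 − 4H, labor demand is H(w) = (117 − w/9)/4.
dH/dw = −1/(36) = -1/36.
At w = 153, H = 25, so ε = (dH/dw)·(w/H) = (-1/36)·(153/25) = -0.17.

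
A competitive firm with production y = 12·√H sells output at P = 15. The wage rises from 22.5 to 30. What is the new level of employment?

From P·MP_H = w with MP_H = 6·H^(-1/2), the labor demand is H(w) = (90/w)^(2).
At w = 22.5: H = 16. At w = 30: H = 9.

H* = 9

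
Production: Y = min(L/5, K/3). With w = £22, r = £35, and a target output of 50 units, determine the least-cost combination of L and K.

With a fixed-proportions technology, the cost-minimizing bundle uses no slack in either input: L/5 = K/3 = Y.
So L = 5·50 = 250 and K = 3·50 = 150.

L* = 250, K* = 150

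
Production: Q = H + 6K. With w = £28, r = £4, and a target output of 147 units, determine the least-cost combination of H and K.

H* = 0, K* = 24.5

The inputs are perfect substitutes, so the firm uses whichever has the lower cost per unit of output.
Cost per unit of output via H is 28; via K it is 2/3. K is cheaper.
Producing Q = 147 with K alone: H = 0, K = 24.5.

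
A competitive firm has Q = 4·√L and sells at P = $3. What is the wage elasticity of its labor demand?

ε = -2

MP_L = (1/2)·4·L^(-1/2), so P·MP_L = w gives 6·L^(-1/2) = w.
Solving, L(w) = (6/w)^(2). This is a constant-elasticity form: L ∝ w^(−2), so ε = −2.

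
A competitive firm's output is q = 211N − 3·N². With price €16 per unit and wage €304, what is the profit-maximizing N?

The marginal product of N is MP_N = 211 − 6N.
A price-taking firm hires until the value of the marginal product equals the wage: P·MP_N = w, so 16·(211 − 6N) = 304.
Then 211 − 6N = 19, giving N = 32.

N* = 32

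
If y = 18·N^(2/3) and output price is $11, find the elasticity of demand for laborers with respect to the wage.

MP_N = (2/3)·18·N^(-1/3), so P·MP_N = w gives 132·N^(-1/3) = w.
Solving, N(w) = (132/w)^(3). This is a constant-elasticity form: N ∝ w^(−3), so ε = −3.

ε = -3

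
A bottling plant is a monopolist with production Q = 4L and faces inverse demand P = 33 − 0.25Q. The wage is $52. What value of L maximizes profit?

Marginal revenue from the inverse demand is MR = 33 − 0.5Q.
The marginal product is MP_L = 4.
A monopolist hires until marginal revenue product equals the wage: MR·MP_L = w.
(33 − 2L)·4 = 52, so L = 10.

L* = 10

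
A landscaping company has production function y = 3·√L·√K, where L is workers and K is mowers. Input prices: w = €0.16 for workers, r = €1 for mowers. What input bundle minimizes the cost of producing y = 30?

Cost minimization requires the marginal rate of technical substitution to equal the input-price ratio: MP_L/MP_K = w/r.
Here MP_L/MP_K = (1/2)·(K/L)/(1/2) = (K/L). Setting this equal to 0.16/1 = 0.16 gives K = 0.16L.
Substituting into y = 30: 3·L^(1/2)·(0.16L)^(1/2) = 30.
Solving, L = 25 and K = 4.

L* = 25, K* = 4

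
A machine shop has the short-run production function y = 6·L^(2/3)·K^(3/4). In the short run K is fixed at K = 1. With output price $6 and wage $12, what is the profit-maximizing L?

L* = 8

With K = 1, MP_L = (2/3)·6·L^(-1/3)·1^(3/4) = 4·L^(-1/3).
Profit maximization for a price taker requires P·MP_L = w: 6·4·L^(-1/3) = 12.
So L^(-1/3) = 0.5, which gives L = 8.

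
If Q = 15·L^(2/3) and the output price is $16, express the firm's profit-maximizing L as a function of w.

L(w) = 4096000/w³

MP_L = (2/3)·15·L^(-1/3) = 10·L^(-1/3).
Setting P·MP_L = w: 160·L^(-1/3) = w.
Solving for L: L^(-1/3) = w/160, so L = (160/w)^(3).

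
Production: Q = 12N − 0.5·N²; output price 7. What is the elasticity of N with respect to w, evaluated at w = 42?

ε = -1

From P·MP_N = w with MP_N = 12 − N, labor demand is N(w) = 12 − w/7.
dN/dw = −1/(7) = -1/7.
At w = 42, N = 6, so ε = (dN/dw)·(w/N) = (-1/7)·(42/6) = -1.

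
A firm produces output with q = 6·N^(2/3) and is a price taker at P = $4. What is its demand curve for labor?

N(w) = 4096/w³

MP_N = (2/3)·6·N^(-1/3) = 4·N^(-1/3).
Setting P·MP_N = w: 16·N^(-1/3) = w.
Solving for N: N^(-1/3) = w/16, so N = (16/w)^(3).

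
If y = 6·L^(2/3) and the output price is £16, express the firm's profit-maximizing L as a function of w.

L(w) = 262144/w³

MP_L = (2/3)·6·L^(-1/3) = 4·L^(-1/3).
Setting P·MP_L = w: 64·L^(-1/3) = w.
Solving for L: L^(-1/3) = w/64, so L = (64/w)^(3).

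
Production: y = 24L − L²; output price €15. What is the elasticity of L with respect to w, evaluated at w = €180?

From P·MP_L = w with MP_L = 24 − 2L, labor demand is L(w) = (24 − w/15)/2.
dL/dw = −1/(30) = -1/30.
At w = 180, L = 6, so ε = (dL/dw)·(w/L) = (-1/30)·(180/6) = -1.

ε = -1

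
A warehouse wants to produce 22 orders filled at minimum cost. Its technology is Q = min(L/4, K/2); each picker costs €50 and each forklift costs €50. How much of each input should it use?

L* = 88, K* = 44

With a fixed-proportions technology, the cost-minimizing bundle uses no slack in either input: L/4 = K/2 = Q.
So L = 4·22 = 88 and K = 2·22 = 44.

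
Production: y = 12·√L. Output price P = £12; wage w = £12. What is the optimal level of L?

L* = 36

MP_L = (1/2)·12·L^(-1/2) = 6·L^(-1/2).
Profit maximization for a price taker requires P·MP_L = w: 12·6·L^(-1/2) = 12.
So L^(-1/2) = 1/6, which gives L = 36.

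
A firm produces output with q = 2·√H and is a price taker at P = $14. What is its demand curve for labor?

H(w) = 196/w²

MP_H = (1/2)·2·H^(-1/2) = H^(-1/2).
Setting P·MP_H = w: 14·H^(-1/2) = w.
Solving for H: H^(-1/2) = w/14, so H = (14/w)^(2).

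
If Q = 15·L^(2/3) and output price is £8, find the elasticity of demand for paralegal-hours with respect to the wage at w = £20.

ε = -3

MP_L = (2/3)·15·L^(-1/3), so P·MP_L = w gives 80·L^(-1/3) = w.
Solving, L(w) = (80/w)^(3). This is a constant-elasticity form: L ∝ w^(−3), so ε = −3.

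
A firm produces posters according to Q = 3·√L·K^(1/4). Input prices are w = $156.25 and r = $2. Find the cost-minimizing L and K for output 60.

L* = 16, K* = 625

Cost minimization requires the marginal rate of technical substitution to equal the input-price ratio: MP_L/MP_K = w/r.
Here MP_L/MP_K = (1/2)·(K/L)/(1/4) = 2·(K/L). Setting this equal to 156.25/2 = 78.125 gives K = 39.0625L.
Substituting into Q = 60: 3·L^(1/2)·(39.0625L)^(1/4) = 60.
Solving, L = 16 and K = 625.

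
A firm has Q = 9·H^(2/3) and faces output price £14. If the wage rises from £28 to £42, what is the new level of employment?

H* = 8

From P·MP_H = w with MP_H = 6·H^(-1/3), the labor demand is H(w) = (84/w)^(3).
At w = 28: H = 27. At w = 42: H = 8.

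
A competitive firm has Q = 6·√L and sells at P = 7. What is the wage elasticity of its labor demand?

ε = -2

MP_L = (1/2)·6·L^(-1/2), so P·MP_L = w gives 21·L^(-1/2) = w.
Solving, L(w) = (21/w)^(2). This is a constant-elasticity form: L ∝ w^(−2), so ε = −2.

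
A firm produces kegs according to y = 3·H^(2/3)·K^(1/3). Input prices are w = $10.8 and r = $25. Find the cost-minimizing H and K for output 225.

Cost minimization requires the marginal rate of technical substitution to equal the input-price ratio: MP_H/MP_K = w/r.
Here MP_H/MP_K = (2/3)·(K/H)/(1/3) = 2·(K/H). Setting this equal to 10.8/25 = 0.432 gives K = 0.216H.
Substituting into y = 225: 3·H^(2/3)·(0.216H)^(1/3) = 225.
Solving, H = 125 and K = 27.

H* = 125, K* = 27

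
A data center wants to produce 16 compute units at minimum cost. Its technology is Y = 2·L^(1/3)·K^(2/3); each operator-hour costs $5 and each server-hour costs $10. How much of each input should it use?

Cost minimization requires the marginal rate of technical substitution to equal the input-price ratio: MP_L/MP_K = w/r.
Here MP_L/MP_K = (1/3)·(K/L)/(2/3) = 0.5·(K/L). Setting this equal to 5/10 = 0.5 gives K = L.
Substituting into Y = 16: 2·L^(1/3)·(L)^(2/3) = 16.
Solving, L = 8 and K = 8.

L* = 8, K* = 8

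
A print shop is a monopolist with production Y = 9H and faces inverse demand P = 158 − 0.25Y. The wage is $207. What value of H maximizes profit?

Marginal revenue from the inverse demand is MR = 158 − 0.5Y.
The marginal product is MP_H = 9.
A monopolist hires until marginal revenue product equals the wage: MR·MP_H = w.
(158 − 4.5H)·9 = 207, so H = 30.

H* = 30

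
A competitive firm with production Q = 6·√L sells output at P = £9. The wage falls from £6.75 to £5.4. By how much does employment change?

ΔL = 9

From P·MP_L = w with MP_L = 3·L^(-1/2), the labor demand is L(w) = (27/w)^(2).
At w = 6.75: L = 16. At w = 5.4: L = 25.
ΔL = 25 − 16 = 9.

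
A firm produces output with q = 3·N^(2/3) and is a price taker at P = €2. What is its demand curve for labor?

N(w) = 64/w³

MP_N = (2/3)·3·N^(-1/3) = 2·N^(-1/3).
Setting P·MP_N = w: 4·N^(-1/3) = w.
Solving for N: N^(-1/3) = w/4, so N = (4/w)^(3).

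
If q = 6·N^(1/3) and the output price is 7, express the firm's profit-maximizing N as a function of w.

N(w) = (14/w)^(3/2)

MP_N = (1/3)·6·N^(-2/3) = 2·N^(-2/3).
Setting P·MP_N = w: 14·N^(-2/3) = w.
Solving for N: N^(-2/3) = w/14, so N = (14/w)^(3/2).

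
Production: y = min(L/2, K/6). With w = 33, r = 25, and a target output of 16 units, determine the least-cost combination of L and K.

L* = 32, K* = 96

With a fixed-proportions technology, the cost-minimizing bundle uses no slack in either input: L/2 = K/6 = y.
So L = 2·16 = 32 and K = 6·16 = 96.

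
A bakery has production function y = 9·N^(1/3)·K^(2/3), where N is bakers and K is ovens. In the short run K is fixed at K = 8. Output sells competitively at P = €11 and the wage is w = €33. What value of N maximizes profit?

With K = 8, MP_N = (1/3)·9·N^(-2/3)·8^(2/3) = 12·N^(-2/3).
Profit maximization for a price taker requires P·MP_N = w: 11·12·N^(-2/3) = 33.
So N^(-2/3) = 0.25, which gives N = 8.

N* = 8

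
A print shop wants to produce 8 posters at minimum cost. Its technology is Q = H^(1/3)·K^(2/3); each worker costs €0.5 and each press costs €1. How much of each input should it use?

Cost minimization requires the marginal rate of technical substitution to equal the input-price ratio: MP_H/MP_K = w/r.
Here MP_H/MP_K = (1/3)·(K/H)/(2/3) = 0.5·(K/H). Setting this equal to 0.5/1 = 0.5 gives K = H.
Substituting into Q = 8: H^(1/3)·(H)^(2/3) = 8.
Solving, H = 8 and K = 8.

H* = 8, K* = 8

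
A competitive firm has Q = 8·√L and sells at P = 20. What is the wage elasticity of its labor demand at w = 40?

MP_L = (1/2)·8·L^(-1/2), so P·MP_L = w gives 80·L^(-1/2) = w.
Solving, L(w) = (80/w)^(2). This is a constant-elasticity form: L ∝ w^(−2), so ε = −2.

ε = -2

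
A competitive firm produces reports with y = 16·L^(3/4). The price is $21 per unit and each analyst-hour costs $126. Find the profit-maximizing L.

L* = 16

MP_L = (3/4)·16·L^(-1/4) = 12·L^(-1/4).
Profit maximization for a price taker requires P·MP_L = w: 21·12·L^(-1/4) = 126.
So L^(-1/4) = 0.5, which gives L = 16.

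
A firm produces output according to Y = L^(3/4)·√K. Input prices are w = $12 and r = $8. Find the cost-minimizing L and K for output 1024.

L* = 256, K* = 256

Cost minimization requires the marginal rate of technical substitution to equal the input-price ratio: MP_L/MP_K = w/r.
Here MP_L/MP_K = (3/4)·(K/L)/(1/2) = 1.5·(K/L). Setting this equal to 12/8 = 1.5 gives K = L.
Substituting into Y = 1024: L^(3/4)·(L)^(1/2) = 1024.
Solving, L = 256 and K = 256.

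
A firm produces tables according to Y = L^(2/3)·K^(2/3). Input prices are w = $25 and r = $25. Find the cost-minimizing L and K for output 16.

L* = 8, K* = 8

Cost minimization requires the marginal rate of technical substitution to equal the input-price ratio: MP_L/MP_K = w/r.
Here MP_L/MP_K = (2/3)·(K/L)/(2/3) = (K/L). Setting this equal to 25/25 = 1 gives K = L.
Substituting into Y = 16: L^(2/3)·(L)^(2/3) = 16.
Solving, L = 8 and K = 8.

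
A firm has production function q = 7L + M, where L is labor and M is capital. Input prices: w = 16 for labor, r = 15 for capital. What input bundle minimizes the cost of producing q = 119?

The inputs are perfect substitutes, so the firm uses whichever has the lower cost per unit of output.
Cost per unit of output via L is 16/7; via M it is 15. L is cheaper.
Producing q = 119 with L alone: L = 17, M = 0.

L* = 17, M* = 0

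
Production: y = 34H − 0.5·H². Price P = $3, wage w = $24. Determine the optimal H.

The marginal product of H is MP_H = 34 − H.
A price-taking firm hires until the value of the marginal product equals the wage: P·MP_H = w, so 3·(34 − H) = 24.
Then 34 − H = 8, giving H = 26.

H* = 26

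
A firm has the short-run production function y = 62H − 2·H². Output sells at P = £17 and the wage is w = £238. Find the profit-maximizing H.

H* = 12

The marginal product of H is MP_H = 62 − 4H.
A price-taking firm hires until the value of the marginal product equals the wage: P·MP_H = w, so 17·(62 − 4H) = 238.
Then 62 − 4H = 14, giving H = 12.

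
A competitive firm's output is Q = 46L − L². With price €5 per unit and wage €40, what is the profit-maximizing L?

L* = 19

The marginal product of L is MP_L = 46 − 2L.
A price-taking firm hires until the value of the marginal product equals the wage: P·MP_L = w, so 5·(46 − 2L) = 40.
Then 46 − 2L = 8, giving L = 19.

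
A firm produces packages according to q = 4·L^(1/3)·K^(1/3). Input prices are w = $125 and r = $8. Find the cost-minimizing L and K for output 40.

L* = 8, K* = 125

Cost minimization requires the marginal rate of technical substitution to equal the input-price ratio: MP_L/MP_K = w/r.
Here MP_L/MP_K = (1/3)·(K/L)/(1/3) = (K/L). Setting this equal to 125/8 = 15.625 gives K = 15.625L.
Substituting into q = 40: 4·L^(1/3)·(15.625L)^(1/3) = 40.
Solving, L = 8 and K = 125.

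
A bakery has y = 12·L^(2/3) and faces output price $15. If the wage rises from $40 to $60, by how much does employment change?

ΔL = -19

From P·MP_L = w with MP_L = 8·L^(-1/3), the labor demand is L(w) = (120/w)^(3).
At w = 40: L = 27. At w = 60: L = 8.
ΔL = 8 − 27 = -19.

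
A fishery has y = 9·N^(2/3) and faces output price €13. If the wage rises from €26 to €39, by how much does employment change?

ΔN = -19

From P·MP_N = w with MP_N = 6·N^(-1/3), the labor demand is N(w) = (78/w)^(3).
At w = 26: N = 27. At w = 39: N = 8.
ΔN = 8 − 27 = -19.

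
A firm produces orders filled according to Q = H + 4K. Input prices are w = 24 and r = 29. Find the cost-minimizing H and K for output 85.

The inputs are perfect substitutes, so the firm uses whichever has the lower cost per unit of output.
Cost per unit of output via H is 24; via K it is 7.25. K is cheaper.
Producing Q = 85 with K alone: H = 0, K = 21.25.

H* = 0, K* = 21.25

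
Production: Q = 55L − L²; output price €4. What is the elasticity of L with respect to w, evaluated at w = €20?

ε = -0.1

From P·MP_L = w with MP_L = 55 − 2L, labor demand is L(w) = (55 − w/4)/2.
dL/dw = −1/(8) = -0.125.
At w = 20, L = 25, so ε = (dL/dw)·(w/L) = (-0.125)·(20/25) = -0.1.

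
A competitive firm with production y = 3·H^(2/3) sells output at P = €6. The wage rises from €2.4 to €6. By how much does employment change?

From P·MP_H = w with MP_H = 2·H^(-1/3), the labor demand is H(w) = (12/w)^(3).
At w = 2.4: H = 125. At w = 6: H = 8.
ΔH = 8 − 125 = -117.

ΔH = -117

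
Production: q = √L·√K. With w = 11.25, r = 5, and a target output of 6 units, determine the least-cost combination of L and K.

Cost minimization requires the marginal rate of technical substitution to equal the input-price ratio: MP_L/MP_K = w/r.
Here MP_L/MP_K = (1/2)·(K/L)/(1/2) = (K/L). Setting this equal to 11.25/5 = 2.25 gives K = 2.25L.
Substituting into q = 6: L^(1/2)·(2.25L)^(1/2) = 6.
Solving, L = 4 and K = 9.

L* = 4, K* = 9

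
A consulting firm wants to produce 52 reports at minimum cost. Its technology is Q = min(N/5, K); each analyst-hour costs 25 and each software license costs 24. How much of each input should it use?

With a fixed-proportions technology, the cost-minimizing bundle uses no slack in either input: N/5 = K = Q.
So N = 5·52 = 260 and K = 52.

N* = 260, K* = 52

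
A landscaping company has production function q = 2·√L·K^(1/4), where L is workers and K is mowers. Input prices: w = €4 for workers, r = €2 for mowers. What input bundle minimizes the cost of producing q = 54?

Cost minimization requires the marginal rate of technical substitution to equal the input-price ratio: MP_L/MP_K = w/r.
Here MP_L/MP_K = (1/2)·(K/L)/(1/4) = 2·(K/L). Setting this equal to 4/2 = 2 gives K = L.
Substituting into q = 54: 2·L^(1/2)·(L)^(1/4) = 54.
Solving, L = 81 and K = 81.

L* = 81, K* = 81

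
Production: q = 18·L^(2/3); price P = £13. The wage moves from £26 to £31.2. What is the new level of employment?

L* = 125

From P·MP_L = w with MP_L = 12·L^(-1/3), the labor demand is L(w) = (156/w)^(3).
At w = 26: L = 216. At w = 31.2: L = 125.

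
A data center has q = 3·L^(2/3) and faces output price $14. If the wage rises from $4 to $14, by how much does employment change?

From P·MP_L = w with MP_L = 2·L^(-1/3), the labor demand is L(w) = (28/w)^(3).
At w = 4: L = 343. At w = 14: L = 8.
ΔL = 8 − 343 = -335.

ΔL = -335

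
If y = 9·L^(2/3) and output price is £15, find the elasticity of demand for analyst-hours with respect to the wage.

ε = -3

MP_L = (2/3)·9·L^(-1/3), so P·MP_L = w gives 90·L^(-1/3) = w.
Solving, L(w) = (90/w)^(3). This is a constant-elasticity form: L ∝ w^(−3), so ε = −3.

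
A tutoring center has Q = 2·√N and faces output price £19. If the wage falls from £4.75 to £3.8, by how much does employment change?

ΔN = 9

From P·MP_N = w with MP_N = N^(-1/2), the labor demand is N(w) = (19/w)^(2).
At w = 4.75: N = 16. At w = 3.8: N = 25.
ΔN = 25 − 16 = 9.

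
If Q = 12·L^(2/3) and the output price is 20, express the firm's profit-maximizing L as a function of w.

L(w) = 4096000/w³

MP_L = (2/3)·12·L^(-1/3) = 8·L^(-1/3).
Setting P·MP_L = w: 160·L^(-1/3) = w.
Solving for L: L^(-1/3) = w/160, so L = (160/w)^(3).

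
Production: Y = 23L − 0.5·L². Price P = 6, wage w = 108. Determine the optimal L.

The marginal product of L is MP_L = 23 − L.
A price-taking firm hires until the value of the marginal product equals the wage: P·MP_L = w, so 6·(23 − L) = 108.
Then 23 − L = 18, giving L = 5.

L* = 5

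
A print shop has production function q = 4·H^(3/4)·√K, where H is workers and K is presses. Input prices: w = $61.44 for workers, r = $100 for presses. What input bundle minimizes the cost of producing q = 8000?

H* = 625, K* = 256

Cost minimization requires the marginal rate of technical substitution to equal the input-price ratio: MP_H/MP_K = w/r.
Here MP_H/MP_K = (3/4)·(K/H)/(1/2) = 1.5·(K/H). Setting this equal to 61.44/100 = 0.6144 gives K = 0.4096H.
Substituting into q = 8000: 4·H^(3/4)·(0.4096H)^(1/2) = 8000.
Solving, H = 625 and K = 256.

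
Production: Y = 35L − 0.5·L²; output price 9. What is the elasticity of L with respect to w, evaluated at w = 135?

From P·MP_L = w with MP_L = 35 − L, labor demand is L(w) = 35 − w/9.
dL/dw = −1/(9) = -1/9.
At w = 135, L = 20, so ε = (dL/dw)·(w/L) = (-1/9)·(135/20) = -0.75.

ε = -0.75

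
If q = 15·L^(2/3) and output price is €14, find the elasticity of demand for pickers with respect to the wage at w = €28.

ε = -3

MP_L = (2/3)·15·L^(-1/3), so P·MP_L = w gives 140·L^(-1/3) = w.
Solving, L(w) = (140/w)^(3). This is a constant-elasticity form: L ∝ w^(−3), so ε = −3.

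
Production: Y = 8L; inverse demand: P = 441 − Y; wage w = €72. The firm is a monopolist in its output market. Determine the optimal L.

Marginal revenue from the inverse demand is MR = 441 − 2Y.
The marginal product is MP_L = 8.
A monopolist hires until marginal revenue product equals the wage: MR·MP_L = w.
(441 − 16L)·8 = 72, so L = 27.

L* = 27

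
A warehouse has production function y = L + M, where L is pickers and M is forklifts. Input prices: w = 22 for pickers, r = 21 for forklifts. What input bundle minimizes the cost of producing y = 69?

The inputs are perfect substitutes, so the firm uses whichever has the lower cost per unit of output.
Cost per unit of output via L is 22; via M it is 21. M is cheaper.
Producing y = 69 with M alone: L = 0, M = 69.

L* = 0, M* = 69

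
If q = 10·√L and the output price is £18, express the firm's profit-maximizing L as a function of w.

MP_L = (1/2)·10·L^(-1/2) = 5·L^(-1/2).
Setting P·MP_L = w: 90·L^(-1/2) = w.
Solving for L: L^(-1/2) = w/90, so L = (90/w)^(2).

L(w) = 8100/w²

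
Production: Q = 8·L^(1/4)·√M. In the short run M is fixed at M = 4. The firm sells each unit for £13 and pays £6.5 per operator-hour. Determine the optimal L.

L* = 16

With M = 4, MP_L = (1/4)·8·L^(-3/4)·4^(1/2) = 4·L^(-3/4).
Profit maximization for a price taker requires P·MP_L = w: 13·4·L^(-3/4) = 6.5.
So L^(-3/4) = 0.125, which gives L = 16.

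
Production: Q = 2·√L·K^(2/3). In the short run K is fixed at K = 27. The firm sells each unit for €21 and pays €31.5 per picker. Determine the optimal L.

L* = 36

With K = 27, MP_L = (1/2)·2·L^(-1/2)·27^(2/3) = 9·L^(-1/2).
Profit maximization for a price taker requires P·MP_L = w: 21·9·L^(-1/2) = 31.5.
So L^(-1/2) = 1/6, which gives L = 36.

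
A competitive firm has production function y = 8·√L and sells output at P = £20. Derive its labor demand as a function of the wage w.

L(w) = 6400/w²

MP_L = (1/2)·8·L^(-1/2) = 4·L^(-1/2).
Setting P·MP_L = w: 80·L^(-1/2) = w.
Solving for L: L^(-1/2) = w/80, so L = (80/w)^(2).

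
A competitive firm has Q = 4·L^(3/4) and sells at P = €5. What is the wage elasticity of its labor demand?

ε = -4

MP_L = (3/4)·4·L^(-1/4), so P·MP_L = w gives 15·L^(-1/4) = w.
Solving, L(w) = (15/w)^(4). This is a constant-elasticity form: L ∝ w^(−4), so ε = −4.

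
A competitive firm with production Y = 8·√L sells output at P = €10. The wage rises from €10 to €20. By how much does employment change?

From P·MP_L = w with MP_L = 4·L^(-1/2), the labor demand is L(w) = (40/w)^(2).
At w = 10: L = 16. At w = 20: L = 4.
ΔL = 4 − 16 = -12.

ΔL = -12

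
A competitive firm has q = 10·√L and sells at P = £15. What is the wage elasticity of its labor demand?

ε = -2

MP_L = (1/2)·10·L^(-1/2), so P·MP_L = w gives 75·L^(-1/2) = w.
Solving, L(w) = (75/w)^(2). This is a constant-elasticity form: L ∝ w^(−2), so ε = −2.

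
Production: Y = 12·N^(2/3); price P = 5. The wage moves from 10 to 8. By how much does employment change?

From P·MP_N = w with MP_N = 8·N^(-1/3), the labor demand is N(w) = (40/w)^(3).
At w = 10: N = 64. At w = 8: N = 125.
ΔN = 125 − 64 = 61.

ΔN = 61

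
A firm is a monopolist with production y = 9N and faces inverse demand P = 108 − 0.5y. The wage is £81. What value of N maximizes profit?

Marginal revenue from the inverse demand is MR = 108 − y.
The marginal product is MP_N = 9.
A monopolist hires until marginal revenue product equals the wage: MR·MP_N = w.
(108 − 9N)·9 = 81, so N = 11.

N* = 11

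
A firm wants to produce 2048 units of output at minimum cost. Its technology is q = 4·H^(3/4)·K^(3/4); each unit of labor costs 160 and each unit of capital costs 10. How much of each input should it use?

Cost minimization requires the marginal rate of technical substitution to equal the input-price ratio: MP_H/MP_K = w/r.
Here MP_H/MP_K = (3/4)·(K/H)/(3/4) = (K/H). Setting this equal to 160/10 = 16 gives K = 16H.
Substituting into q = 2048: 4·H^(3/4)·(16H)^(3/4) = 2048.
Solving, H = 16 and K = 256.

H* = 16, K* = 256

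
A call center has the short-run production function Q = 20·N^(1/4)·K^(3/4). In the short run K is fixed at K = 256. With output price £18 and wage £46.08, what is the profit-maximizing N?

N* = 625

With K = 256, MP_N = (1/4)·20·N^(-3/4)·256^(3/4) = 320·N^(-3/4).
Profit maximization for a price taker requires P·MP_N = w: 18·320·N^(-3/4) = 46.08.
So N^(-3/4) = 0.008, which gives N = 625.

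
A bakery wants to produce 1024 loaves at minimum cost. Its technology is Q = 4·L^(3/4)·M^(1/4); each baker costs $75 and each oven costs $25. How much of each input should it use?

Cost minimization requires the marginal rate of technical substitution to equal the input-price ratio: MP_L/MP_M = w/r.
Here MP_L/MP_M = (3/4)·(M/L)/(1/4) = 3·(M/L). Setting this equal to 75/25 = 3 gives M = L.
Substituting into Q = 1024: 4·L^(3/4)·(L)^(1/4) = 1024.
Solving, L = 256 and M = 256.

L* = 256, M* = 256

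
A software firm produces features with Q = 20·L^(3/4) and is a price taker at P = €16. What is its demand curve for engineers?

MP_L = (3/4)·20·L^(-1/4) = 15·L^(-1/4).
Setting P·MP_L = w: 240·L^(-1/4) = w.
Solving for L: L^(-1/4) = w/240, so L = (240/w)^(4).

L(w) = (240/w)^(4)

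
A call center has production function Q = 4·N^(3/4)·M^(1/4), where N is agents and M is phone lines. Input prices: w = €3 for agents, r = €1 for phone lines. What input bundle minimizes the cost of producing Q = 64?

Cost minimization requires the marginal rate of technical substitution to equal the input-price ratio: MP_N/MP_M = w/r.
Here MP_N/MP_M = (3/4)·(M/N)/(1/4) = 3·(M/N). Setting this equal to 3/1 = 3 gives M = N.
Substituting into Q = 64: 4·N^(3/4)·(N)^(1/4) = 64.
Solving, N = 16 and M = 16.

N* = 16, M* = 16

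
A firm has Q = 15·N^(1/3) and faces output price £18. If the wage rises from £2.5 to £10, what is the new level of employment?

N* = 27

From P·MP_N = w with MP_N = 5·N^(-2/3), the labor demand is N(w) = (90/w)^(3/2).
At w = 2.5: N = 216. At w = 10: N = 27.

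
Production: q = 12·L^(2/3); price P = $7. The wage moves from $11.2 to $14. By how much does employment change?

From P·MP_L = w with MP_L = 8·L^(-1/3), the labor demand is L(w) = (56/w)^(3).
At w = 11.2: L = 125. At w = 14: L = 64.
ΔL = 64 − 125 = -61.

ΔL = -61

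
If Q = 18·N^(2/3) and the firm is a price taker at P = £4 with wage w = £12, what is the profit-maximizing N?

MP_N = (2/3)·18·N^(-1/3) = 12·N^(-1/3).
Profit maximization for a price taker requires P·MP_N = w: 4·12·N^(-1/3) = 12.
So N^(-1/3) = 0.25, which gives N = 64.

N* = 64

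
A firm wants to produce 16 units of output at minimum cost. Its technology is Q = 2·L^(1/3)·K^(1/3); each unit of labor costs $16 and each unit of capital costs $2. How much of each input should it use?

Cost minimization requires the marginal rate of technical substitution to equal the input-price ratio: MP_L/MP_K = w/r.
Here MP_L/MP_K = (1/3)·(K/L)/(1/3) = (K/L). Setting this equal to 16/2 = 8 gives K = 8L.
Substituting into Q = 16: 2·L^(1/3)·(8L)^(1/3) = 16.
Solving, L = 8 and K = 64.

L* = 8, K* = 64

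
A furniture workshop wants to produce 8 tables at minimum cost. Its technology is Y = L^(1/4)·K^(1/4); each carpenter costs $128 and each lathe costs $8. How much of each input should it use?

L* = 16, K* = 256

Cost minimization requires the marginal rate of technical substitution to equal the input-price ratio: MP_L/MP_K = w/r.
Here MP_L/MP_K = (1/4)·(K/L)/(1/4) = (K/L). Setting this equal to 128/8 = 16 gives K = 16L.
Substituting into Y = 8: L^(1/4)·(16L)^(1/4) = 8.
Solving, L = 16 and K = 256.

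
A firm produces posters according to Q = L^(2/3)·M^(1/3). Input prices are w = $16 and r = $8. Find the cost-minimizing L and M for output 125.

L* = 125, M* = 125

Cost minimization requires the marginal rate of technical substitution to equal the input-price ratio: MP_L/MP_M = w/r.
Here MP_L/MP_M = (2/3)·(M/L)/(1/3) = 2·(M/L). Setting this equal to 16/8 = 2 gives M = L.
Substituting into Q = 125: L^(2/3)·(L)^(1/3) = 125.
Solving, L = 125 and M = 125.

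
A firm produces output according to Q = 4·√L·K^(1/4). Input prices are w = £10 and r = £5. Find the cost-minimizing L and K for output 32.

L* = 16, K* = 16

Cost minimization requires the marginal rate of technical substitution to equal the input-price ratio: MP_L/MP_K = w/r.
Here MP_L/MP_K = (1/2)·(K/L)/(1/4) = 2·(K/L). Setting this equal to 10/5 = 2 gives K = L.
Substituting into Q = 32: 4·L^(1/2)·(L)^(1/4) = 32.
Solving, L = 16 and K = 16.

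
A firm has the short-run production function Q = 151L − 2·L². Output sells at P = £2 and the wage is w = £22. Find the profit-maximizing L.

The marginal product of L is MP_L = 151 − 4L.
A price-taking firm hires until the value of the marginal product equals the wage: P·MP_L = w, so 2·(151 − 4L) = 22.
Then 151 − 4L = 11, giving L = 35.

L* = 35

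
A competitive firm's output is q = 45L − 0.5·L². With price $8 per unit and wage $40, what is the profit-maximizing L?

The marginal product of L is MP_L = 45 − L.
A price-taking firm hires until the value of the marginal product equals the wage: P·MP_L = w, so 8·(45 − L) = 40.
Then 45 − L = 5, giving L = 40.

L* = 40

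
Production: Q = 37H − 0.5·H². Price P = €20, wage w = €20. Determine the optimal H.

The marginal product of H is MP_H = 37 − H.
A price-taking firm hires until the value of the marginal product equals the wage: P·MP_H = w, so 20·(37 − H) = 20.
Then 37 − H = 1, giving H = 36.

H* = 36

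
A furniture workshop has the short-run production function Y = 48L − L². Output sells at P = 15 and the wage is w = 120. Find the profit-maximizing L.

L* = 20

The marginal product of L is MP_L = 48 − 2L.
A price-taking firm hires until the value of the marginal product equals the wage: P·MP_L = w, so 15·(48 − 2L) = 120.
Then 48 − 2L = 8, giving L = 20.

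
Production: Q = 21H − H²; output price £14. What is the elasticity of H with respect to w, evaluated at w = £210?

ε = -2.5

From P·MP_H = w with MP_H = 21 − 2H, labor demand is H(w) = (21 − w/14)/2.
dH/dw = −1/(28) = -1/28.
At w = 210, H = 3, so ε = (dH/dw)·(w/H) = (-1/28)·(210/3) = -2.5.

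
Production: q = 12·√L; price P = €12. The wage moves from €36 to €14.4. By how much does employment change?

From P·MP_L = w with MP_L = 6·L^(-1/2), the labor demand is L(w) = (72/w)^(2).
At w = 36: L = 4. At w = 14.4: L = 25.
ΔL = 25 − 4 = 21.

ΔL = 21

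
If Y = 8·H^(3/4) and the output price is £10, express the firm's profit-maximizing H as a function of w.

MP_H = (3/4)·8·H^(-1/4) = 6·H^(-1/4).
Setting P·MP_H = w: 60·H^(-1/4) = w.
Solving for H: H^(-1/4) = w/60, so H = (60/w)^(4).

H(w) = (60/w)^(4)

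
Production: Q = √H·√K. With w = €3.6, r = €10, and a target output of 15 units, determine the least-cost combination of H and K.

Cost minimization requires the marginal rate of technical substitution to equal the input-price ratio: MP_H/MP_K = w/r.
Here MP_H/MP_K = (1/2)·(K/H)/(1/2) = (K/H). Setting this equal to 3.6/10 = 0.36 gives K = 0.36H.
Substituting into Q = 15: H^(1/2)·(0.36H)^(1/2) = 15.
Solving, H = 25 and K = 9.

H* = 25, K* = 9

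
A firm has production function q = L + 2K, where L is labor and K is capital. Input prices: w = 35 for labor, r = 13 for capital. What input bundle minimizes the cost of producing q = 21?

The inputs are perfect substitutes, so the firm uses whichever has the lower cost per unit of output.
Cost per unit of output via L is 35; via K it is 6.5. K is cheaper.
Producing q = 21 with K alone: L = 0, K = 10.5.

L* = 0, K* = 10.5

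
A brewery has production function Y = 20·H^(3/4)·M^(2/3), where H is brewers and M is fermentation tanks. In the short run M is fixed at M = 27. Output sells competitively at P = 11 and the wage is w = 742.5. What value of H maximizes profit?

With M = 27, MP_H = (3/4)·20·H^(-1/4)·27^(2/3) = 135·H^(-1/4).
Profit maximization for a price taker requires P·MP_H = w: 11·135·H^(-1/4) = 742.5.
So H^(-1/4) = 0.5, which gives H = 16.

H* = 16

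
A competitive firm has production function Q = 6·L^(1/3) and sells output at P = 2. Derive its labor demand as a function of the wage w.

L(w) = (4/w)^(3/2)

MP_L = (1/3)·6·L^(-2/3) = 2·L^(-2/3).
Setting P·MP_L = w: 4·L^(-2/3) = w.
Solving for L: L^(-2/3) = w/4, so L = (4/w)^(3/2).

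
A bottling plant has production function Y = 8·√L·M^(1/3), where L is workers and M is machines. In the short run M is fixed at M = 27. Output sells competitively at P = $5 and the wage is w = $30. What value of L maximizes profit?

L* = 4

With M = 27, MP_L = (1/2)·8·L^(-1/2)·27^(1/3) = 12·L^(-1/2).
Profit maximization for a price taker requires P·MP_L = w: 5·12·L^(-1/2) = 30.
So L^(-1/2) = 0.5, which gives L = 4.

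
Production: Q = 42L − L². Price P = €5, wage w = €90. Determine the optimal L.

The marginal product of L is MP_L = 42 − 2L.
A price-taking firm hires until the value of the marginal product equals the wage: P·MP_L = w, so 5·(42 − 2L) = 90.
Then 42 − 2L = 18, giving L = 12.

L* = 12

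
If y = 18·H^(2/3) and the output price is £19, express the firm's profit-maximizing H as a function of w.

H(w) = (228/w)^(3)

MP_H = (2/3)·18·H^(-1/3) = 12·H^(-1/3).
Setting P·MP_H = w: 228·H^(-1/3) = w.
Solving for H: H^(-1/3) = w/228, so H = (228/w)^(3).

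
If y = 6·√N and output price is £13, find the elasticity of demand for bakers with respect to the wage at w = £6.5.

MP_N = (1/2)·6·N^(-1/2), so P·MP_N = w gives 39·N^(-1/2) = w.
Solving, N(w) = (39/w)^(2). This is a constant-elasticity form: N ∝ w^(−2), so ε = −2.

ε = -2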